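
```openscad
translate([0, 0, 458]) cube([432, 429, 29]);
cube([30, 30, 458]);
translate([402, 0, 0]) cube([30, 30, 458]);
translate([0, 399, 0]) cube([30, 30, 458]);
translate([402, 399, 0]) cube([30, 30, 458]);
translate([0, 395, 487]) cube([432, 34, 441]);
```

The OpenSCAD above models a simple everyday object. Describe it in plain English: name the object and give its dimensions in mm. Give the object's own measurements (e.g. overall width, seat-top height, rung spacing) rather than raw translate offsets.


A chair. The seat is a 432×429×29 mm slab with its top at z = 487 mm, on four 30×30 mm corner legs (flush with the seat edges, standing on z = 0). A flat backrest 34 mm thick, 441 mm tall, spans the full seat width and rises from the seat top along its +y edge, rear face flush with the rear of the seat.


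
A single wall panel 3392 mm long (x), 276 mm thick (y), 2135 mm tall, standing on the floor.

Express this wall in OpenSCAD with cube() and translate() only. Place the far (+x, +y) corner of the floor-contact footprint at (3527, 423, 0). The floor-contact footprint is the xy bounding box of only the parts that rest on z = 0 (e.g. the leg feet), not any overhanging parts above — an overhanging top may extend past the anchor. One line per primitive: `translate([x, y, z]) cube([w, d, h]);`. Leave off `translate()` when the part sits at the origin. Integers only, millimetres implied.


translate([135, 147, 0]) cube([3392, 276, 2135]);


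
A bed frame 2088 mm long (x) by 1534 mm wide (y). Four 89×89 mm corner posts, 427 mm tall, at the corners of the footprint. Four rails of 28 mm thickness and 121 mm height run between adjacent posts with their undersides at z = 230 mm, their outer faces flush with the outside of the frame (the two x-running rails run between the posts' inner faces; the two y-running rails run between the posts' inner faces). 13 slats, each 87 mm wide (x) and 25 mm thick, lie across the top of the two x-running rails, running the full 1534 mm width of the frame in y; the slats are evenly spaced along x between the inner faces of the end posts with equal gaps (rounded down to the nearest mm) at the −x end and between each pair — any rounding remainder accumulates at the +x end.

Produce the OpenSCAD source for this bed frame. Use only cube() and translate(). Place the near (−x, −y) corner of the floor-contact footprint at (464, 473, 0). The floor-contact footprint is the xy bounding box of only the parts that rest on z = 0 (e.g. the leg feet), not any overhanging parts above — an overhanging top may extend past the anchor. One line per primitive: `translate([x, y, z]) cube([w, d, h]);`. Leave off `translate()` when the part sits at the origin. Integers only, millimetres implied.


// slat z = rail_z + rail_h = 230 + 121 = 351
// slat gap = ⌊(1910 − 13·87) / 14⌋ = 55
translate([464, 473, 0]) cube([89, 89, 427]);
translate([464, 1918, 0]) cube([89, 89, 427]);
translate([2463, 473, 0]) cube([89, 89, 427]);
translate([2463, 1918, 0]) cube([89, 89, 427]);
translate([553, 473, 230]) cube([1910, 28, 121]);
translate([553, 1979, 230]) cube([1910, 28, 121]);
translate([464, 562, 230]) cube([28, 1356, 121]);
translate([2524, 562, 230]) cube([28, 1356, 121]);
translate([608, 473, 351]) cube([87, 1534, 25]);
translate([750, 473, 351]) cube([87, 1534, 25]);
translate([892, 473, 351]) cube([87, 1534, 25]);
translate([1034, 473, 351]) cube([87, 1534, 25]);
translate([1176, 473, 351]) cube([87, 1534, 25]);
translate([1318, 473, 351]) cube([87, 1534, 25]);
translate([1460, 473, 351]) cube([87, 1534, 25]);
translate([1602, 473, 351]) cube([87, 1534, 25]);
translate([1744, 473, 351]) cube([87, 1534, 25]);
translate([1886, 473, 351]) cube([87, 1534, 25]);
translate([2028, 473, 351]) cube([87, 1534, 25]);
translate([2170, 473, 351]) cube([87, 1534, 25]);
translate([2312, 473, 351]) cube([87, 1534, 25]);


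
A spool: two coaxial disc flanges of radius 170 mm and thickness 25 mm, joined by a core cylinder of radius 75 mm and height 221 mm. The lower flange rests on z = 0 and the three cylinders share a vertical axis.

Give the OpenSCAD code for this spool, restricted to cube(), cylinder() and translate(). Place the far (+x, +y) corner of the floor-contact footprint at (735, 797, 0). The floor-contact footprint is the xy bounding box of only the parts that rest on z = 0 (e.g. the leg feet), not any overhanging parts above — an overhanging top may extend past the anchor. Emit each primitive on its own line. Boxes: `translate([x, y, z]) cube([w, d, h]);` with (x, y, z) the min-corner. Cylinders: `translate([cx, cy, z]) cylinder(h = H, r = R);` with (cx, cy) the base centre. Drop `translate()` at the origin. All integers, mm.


translate([565, 627, 0]) cylinder(h = 25, r = 170);
translate([565, 627, 25]) cylinder(h = 221, r = 75);
translate([565, 627, 246]) cylinder(h = 25, r = 170);


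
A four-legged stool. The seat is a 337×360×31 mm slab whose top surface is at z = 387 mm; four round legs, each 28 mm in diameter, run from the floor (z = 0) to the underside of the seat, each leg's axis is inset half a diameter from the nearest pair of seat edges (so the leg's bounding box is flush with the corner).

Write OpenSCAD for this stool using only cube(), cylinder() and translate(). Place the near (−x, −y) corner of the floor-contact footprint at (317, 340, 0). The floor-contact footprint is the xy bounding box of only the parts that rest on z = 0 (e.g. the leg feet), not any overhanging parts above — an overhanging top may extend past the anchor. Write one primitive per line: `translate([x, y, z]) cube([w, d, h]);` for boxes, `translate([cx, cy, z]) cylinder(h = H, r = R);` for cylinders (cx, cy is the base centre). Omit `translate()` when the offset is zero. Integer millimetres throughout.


translate([317, 340, 356]) cube([337, 360, 31]);
translate([331, 354, 0]) cylinder(h = 356, r = 14);
translate([640, 354, 0]) cylinder(h = 356, r = 14);
translate([331, 686, 0]) cylinder(h = 356, r = 14);
translate([640, 686, 0]) cylinder(h = 356, r = 14);


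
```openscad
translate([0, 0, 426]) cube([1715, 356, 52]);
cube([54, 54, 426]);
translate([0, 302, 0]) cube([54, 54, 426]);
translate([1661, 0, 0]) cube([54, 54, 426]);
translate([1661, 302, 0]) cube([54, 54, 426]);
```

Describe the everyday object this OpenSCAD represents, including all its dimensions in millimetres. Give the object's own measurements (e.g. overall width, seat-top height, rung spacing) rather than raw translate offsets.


A bench: a 1715×356 mm seat slab, 52 mm thick, top at z = 478 mm, on four 54×54 mm square legs flush with the seat corners and standing on z = 0.


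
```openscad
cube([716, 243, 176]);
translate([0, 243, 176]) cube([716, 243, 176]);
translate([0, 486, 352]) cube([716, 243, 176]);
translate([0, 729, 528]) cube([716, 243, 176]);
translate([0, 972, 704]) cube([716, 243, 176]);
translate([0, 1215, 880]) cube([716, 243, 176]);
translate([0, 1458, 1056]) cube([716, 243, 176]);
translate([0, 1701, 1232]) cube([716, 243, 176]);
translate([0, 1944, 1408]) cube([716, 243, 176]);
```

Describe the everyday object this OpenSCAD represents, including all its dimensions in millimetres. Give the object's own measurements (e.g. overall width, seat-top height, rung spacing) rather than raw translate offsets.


A straight staircase of 9 solid steps. Each step is 716 mm wide (x), 243 mm deep (y, the going) and 176 mm tall (the rise). The first step rests on the floor; each subsequent step sits one going further in +y and one rise higher in +z, directly behind and above the previous step with no overlap.


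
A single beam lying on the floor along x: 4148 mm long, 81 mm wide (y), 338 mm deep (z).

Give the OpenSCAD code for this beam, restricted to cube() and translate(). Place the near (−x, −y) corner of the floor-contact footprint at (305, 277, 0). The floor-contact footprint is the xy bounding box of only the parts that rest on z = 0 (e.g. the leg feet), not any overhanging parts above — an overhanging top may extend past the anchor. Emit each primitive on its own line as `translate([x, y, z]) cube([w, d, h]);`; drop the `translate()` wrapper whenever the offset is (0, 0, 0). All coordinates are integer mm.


translate([305, 277, 0]) cube([4148, 81, 338]);


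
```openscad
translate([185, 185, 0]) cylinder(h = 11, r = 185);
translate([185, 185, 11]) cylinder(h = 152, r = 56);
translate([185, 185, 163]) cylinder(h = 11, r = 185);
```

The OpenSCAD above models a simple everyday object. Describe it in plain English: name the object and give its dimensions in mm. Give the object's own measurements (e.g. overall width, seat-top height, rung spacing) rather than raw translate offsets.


A spool: two coaxial disc flanges of radius 185 mm and thickness 11 mm, joined by a core cylinder of radius 56 mm and height 152 mm. The lower flange rests on z = 0 and the three cylinders share a vertical axis.


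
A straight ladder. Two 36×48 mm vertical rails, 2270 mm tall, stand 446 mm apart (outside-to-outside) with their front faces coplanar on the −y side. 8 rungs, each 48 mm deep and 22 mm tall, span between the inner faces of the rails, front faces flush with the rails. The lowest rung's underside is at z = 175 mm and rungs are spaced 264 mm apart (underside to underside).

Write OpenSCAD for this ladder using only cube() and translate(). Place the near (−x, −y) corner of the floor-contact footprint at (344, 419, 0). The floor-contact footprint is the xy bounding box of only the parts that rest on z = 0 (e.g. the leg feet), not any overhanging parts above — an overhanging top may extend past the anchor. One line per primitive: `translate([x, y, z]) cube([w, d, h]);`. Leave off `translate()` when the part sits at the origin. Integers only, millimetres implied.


translate([344, 419, 0]) cube([36, 48, 2270]);
translate([754, 419, 0]) cube([36, 48, 2270]);
translate([380, 419, 175]) cube([374, 48, 22]);
translate([380, 419, 439]) cube([374, 48, 22]);
translate([380, 419, 703]) cube([374, 48, 22]);
translate([380, 419, 967]) cube([374, 48, 22]);
translate([380, 419, 1231]) cube([374, 48, 22]);
translate([380, 419, 1495]) cube([374, 48, 22]);
translate([380, 419, 1759]) cube([374, 48, 22]);
translate([380, 419, 2023]) cube([374, 48, 22]);


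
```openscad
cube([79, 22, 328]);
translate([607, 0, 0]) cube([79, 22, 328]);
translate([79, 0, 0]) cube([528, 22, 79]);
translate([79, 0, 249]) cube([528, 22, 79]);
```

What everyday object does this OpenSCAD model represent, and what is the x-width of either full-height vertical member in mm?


A picture frame. The border width is 79 mm.

Four thin pieces enclosing a rectangular opening — a picture frame. The two full-height stiles are 328 mm tall; the top rail sits at z = 249 and is 79 mm tall, so the border above the opening is 328 − 249 = 79 mm, matching the stile x-width.


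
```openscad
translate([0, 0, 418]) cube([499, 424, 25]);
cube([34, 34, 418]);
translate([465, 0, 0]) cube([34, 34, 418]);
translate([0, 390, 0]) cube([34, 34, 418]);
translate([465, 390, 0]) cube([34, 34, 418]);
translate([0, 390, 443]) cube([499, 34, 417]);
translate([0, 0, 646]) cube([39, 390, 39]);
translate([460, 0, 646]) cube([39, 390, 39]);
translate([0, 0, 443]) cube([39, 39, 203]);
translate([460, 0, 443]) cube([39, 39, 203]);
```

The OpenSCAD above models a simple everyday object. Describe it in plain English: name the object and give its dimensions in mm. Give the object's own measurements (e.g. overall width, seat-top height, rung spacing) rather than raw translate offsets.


A chair. The seat is a 499×424×25 mm slab with its top at z = 443 mm, on four 34×34 mm corner legs (flush with the seat edges, standing on z = 0). A flat backrest 34 mm thick, 417 mm tall, spans the full seat width and rises from the seat top along its +y edge, rear face flush with the rear of the seat. Two armrests of 39×39 mm section run along each side from the seat's front edge to the front of the backrest, top faces 242 mm above the seat top and outer faces flush with the seat's x-edges; a 39×39 mm post under the front of each armrest stands on the seat at the front corner.


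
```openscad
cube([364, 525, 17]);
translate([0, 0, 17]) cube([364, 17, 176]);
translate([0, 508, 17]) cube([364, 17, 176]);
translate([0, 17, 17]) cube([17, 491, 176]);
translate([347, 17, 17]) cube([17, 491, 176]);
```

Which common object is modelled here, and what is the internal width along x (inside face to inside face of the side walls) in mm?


An open box. The internal width is 330 mm.

A 364×525 base slab with four walls standing on it — an open box. The base is 364 mm wide and the walls are 17 mm thick, so the internal width is 364 − 2 × 17 = 330 mm.


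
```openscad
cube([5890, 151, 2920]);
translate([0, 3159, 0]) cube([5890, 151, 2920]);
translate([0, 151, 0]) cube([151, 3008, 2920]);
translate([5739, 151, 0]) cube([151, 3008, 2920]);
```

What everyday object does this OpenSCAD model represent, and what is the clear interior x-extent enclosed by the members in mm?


A house (or room) frame. The interior width is 5588 mm.

Four 2920 mm walls enclosing a rectangle with no floor or roof — a room or house frame. Outside width is 5890 mm and wall thickness is 151 mm, so the interior width is 5890 − 2 × 151 = 5588 mm.


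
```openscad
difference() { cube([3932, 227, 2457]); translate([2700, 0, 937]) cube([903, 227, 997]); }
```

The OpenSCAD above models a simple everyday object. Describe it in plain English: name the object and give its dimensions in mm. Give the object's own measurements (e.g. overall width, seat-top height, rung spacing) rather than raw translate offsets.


A wall 3932 mm long (x), 227 mm thick (y), 2457 mm tall, with a rectangular window opening cut through it. The opening is 903 mm wide and 997 mm tall; its sill is at z = 937 mm and its near (−x) edge is 2700 mm from the wall's −x end. The opening passes through the full wall thickness.


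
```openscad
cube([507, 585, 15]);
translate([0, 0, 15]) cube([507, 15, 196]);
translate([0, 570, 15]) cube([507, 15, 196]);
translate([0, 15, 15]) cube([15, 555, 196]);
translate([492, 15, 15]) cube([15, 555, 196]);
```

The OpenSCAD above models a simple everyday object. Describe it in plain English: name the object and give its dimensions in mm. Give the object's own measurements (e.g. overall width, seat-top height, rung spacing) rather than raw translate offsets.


An open-topped rectangular box: outside dimensions 507×585×211 mm, with a uniform wall and base thickness of 15 mm. The base is a full 507×585 slab on the floor; four walls sit on top of the base. The front and back walls (the −y and +y sides) span the full width; the two side walls fit between them.


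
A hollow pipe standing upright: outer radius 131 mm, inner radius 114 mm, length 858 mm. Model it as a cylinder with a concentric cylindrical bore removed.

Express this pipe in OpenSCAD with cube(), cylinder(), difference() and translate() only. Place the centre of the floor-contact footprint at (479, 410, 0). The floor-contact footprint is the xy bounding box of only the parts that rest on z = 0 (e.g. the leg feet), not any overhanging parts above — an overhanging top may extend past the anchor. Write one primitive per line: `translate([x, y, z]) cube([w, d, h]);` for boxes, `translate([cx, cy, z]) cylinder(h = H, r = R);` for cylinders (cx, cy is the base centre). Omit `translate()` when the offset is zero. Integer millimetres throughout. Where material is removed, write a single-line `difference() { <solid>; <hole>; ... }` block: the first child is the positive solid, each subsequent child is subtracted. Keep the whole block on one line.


difference() { translate([479, 410, 0]) cylinder(h = 858, r = 131); translate([479, 410, 0]) cylinder(h = 858, r = 114); }


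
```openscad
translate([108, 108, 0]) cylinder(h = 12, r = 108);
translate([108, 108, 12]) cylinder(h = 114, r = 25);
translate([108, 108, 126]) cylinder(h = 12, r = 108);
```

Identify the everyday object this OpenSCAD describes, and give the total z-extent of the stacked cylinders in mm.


A spool. The overall height is 138 mm.

Three coaxial cylinders, large–small–large — a spool. Two 12 mm flanges and a 114 mm core give 12 + 114 + 12 = 138 mm.


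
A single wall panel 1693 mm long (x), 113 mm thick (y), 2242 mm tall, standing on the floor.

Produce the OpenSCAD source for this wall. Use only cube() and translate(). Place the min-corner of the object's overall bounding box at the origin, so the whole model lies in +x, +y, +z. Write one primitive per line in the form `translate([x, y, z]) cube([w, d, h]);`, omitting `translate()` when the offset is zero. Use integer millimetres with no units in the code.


cube([1693, 113, 2242]);


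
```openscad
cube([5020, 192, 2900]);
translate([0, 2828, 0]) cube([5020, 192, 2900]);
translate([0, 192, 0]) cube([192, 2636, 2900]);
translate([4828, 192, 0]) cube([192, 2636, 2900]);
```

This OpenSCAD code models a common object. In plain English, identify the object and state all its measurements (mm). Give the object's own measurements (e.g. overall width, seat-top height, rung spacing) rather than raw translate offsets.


The wall frame of a small rectangular building: four walls, each 2900 mm tall and 192 mm thick, enclosing a footprint 5020 mm (x) by 3020 mm (y) outside-to-outside, with no floor or roof. The front and back walls (the −y and +y sides) span the full width; the two side walls fit between them.


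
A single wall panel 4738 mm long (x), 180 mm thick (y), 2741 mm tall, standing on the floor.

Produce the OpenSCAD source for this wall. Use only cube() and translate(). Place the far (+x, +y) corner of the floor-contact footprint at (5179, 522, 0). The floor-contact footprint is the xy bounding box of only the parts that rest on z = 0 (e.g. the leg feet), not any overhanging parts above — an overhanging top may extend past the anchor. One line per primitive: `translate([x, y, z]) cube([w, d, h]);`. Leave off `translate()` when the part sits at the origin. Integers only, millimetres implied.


translate([441, 342, 0]) cube([4738, 180, 2741]);


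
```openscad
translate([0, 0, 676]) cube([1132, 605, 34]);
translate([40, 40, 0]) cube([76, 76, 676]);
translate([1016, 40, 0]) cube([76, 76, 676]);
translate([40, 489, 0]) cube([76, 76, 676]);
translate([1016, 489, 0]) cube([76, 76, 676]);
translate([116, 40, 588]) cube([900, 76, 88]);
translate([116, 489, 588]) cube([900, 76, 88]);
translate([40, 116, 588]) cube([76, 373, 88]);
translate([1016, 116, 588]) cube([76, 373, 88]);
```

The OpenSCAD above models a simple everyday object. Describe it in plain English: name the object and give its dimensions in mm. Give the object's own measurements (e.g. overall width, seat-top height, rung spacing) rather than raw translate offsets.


A rectangular dining table. The top is 1132×605×34 mm with its upper surface at z = 710 mm. It stands on four 76×76 mm square legs, each inset 40 mm from the nearest pair of top edges, running from the floor to the underside of the top. Four apron rails, 76 mm thick and 88 mm tall, run between adjacent legs with their top edges flush with the underside of the top and their outer faces flush with the legs' outer faces.


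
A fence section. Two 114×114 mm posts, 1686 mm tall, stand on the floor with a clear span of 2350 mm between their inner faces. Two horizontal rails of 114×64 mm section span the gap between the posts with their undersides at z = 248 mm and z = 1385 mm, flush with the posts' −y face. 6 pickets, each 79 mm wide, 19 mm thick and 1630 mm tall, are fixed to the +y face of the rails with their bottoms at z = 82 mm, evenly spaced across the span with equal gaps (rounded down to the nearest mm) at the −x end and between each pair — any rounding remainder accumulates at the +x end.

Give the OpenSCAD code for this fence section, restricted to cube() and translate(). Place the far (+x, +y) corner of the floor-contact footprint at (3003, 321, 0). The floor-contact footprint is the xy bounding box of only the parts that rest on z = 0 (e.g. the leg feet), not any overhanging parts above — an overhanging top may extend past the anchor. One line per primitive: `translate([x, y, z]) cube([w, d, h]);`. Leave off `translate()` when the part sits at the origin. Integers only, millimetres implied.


translate([425, 207, 0]) cube([114, 114, 1686]);
translate([2889, 207, 0]) cube([114, 114, 1686]);
translate([539, 207, 248]) cube([2350, 114, 64]);
translate([539, 207, 1385]) cube([2350, 114, 64]);
translate([807, 321, 82]) cube([79, 19, 1630]);
translate([1154, 321, 82]) cube([79, 19, 1630]);
translate([1501, 321, 82]) cube([79, 19, 1630]);
translate([1848, 321, 82]) cube([79, 19, 1630]);
translate([2195, 321, 82]) cube([79, 19, 1630]);
translate([2542, 321, 82]) cube([79, 19, 1630]);


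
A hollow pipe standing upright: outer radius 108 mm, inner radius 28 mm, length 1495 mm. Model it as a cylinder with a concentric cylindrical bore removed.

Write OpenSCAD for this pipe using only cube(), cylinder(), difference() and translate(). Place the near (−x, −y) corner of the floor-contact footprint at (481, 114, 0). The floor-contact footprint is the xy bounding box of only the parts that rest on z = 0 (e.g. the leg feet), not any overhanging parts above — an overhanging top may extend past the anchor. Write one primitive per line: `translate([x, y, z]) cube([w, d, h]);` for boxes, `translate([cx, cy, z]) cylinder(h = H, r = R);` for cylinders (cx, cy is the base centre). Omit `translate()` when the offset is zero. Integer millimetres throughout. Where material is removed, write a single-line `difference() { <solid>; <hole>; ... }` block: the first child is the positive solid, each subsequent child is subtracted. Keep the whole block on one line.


difference() { translate([589, 222, 0]) cylinder(h = 1495, r = 108); translate([589, 222, 0]) cylinder(h = 1495, r = 28); }


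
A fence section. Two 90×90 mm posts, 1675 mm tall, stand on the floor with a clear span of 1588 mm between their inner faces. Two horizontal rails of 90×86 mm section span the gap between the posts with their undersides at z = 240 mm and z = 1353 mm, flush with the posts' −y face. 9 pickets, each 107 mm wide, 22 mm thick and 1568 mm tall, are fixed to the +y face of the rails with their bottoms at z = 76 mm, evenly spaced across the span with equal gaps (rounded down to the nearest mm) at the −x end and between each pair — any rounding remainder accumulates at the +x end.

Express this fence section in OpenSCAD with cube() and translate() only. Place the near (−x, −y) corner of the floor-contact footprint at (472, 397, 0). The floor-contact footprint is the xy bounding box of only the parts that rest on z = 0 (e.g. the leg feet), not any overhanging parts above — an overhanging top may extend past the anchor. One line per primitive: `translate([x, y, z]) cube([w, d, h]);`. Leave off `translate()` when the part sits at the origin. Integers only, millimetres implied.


translate([472, 397, 0]) cube([90, 90, 1675]);
translate([2150, 397, 0]) cube([90, 90, 1675]);
translate([562, 397, 240]) cube([1588, 90, 86]);
translate([562, 397, 1353]) cube([1588, 90, 86]);
translate([624, 487, 76]) cube([107, 22, 1568]);
translate([793, 487, 76]) cube([107, 22, 1568]);
translate([962, 487, 76]) cube([107, 22, 1568]);
translate([1131, 487, 76]) cube([107, 22, 1568]);
translate([1300, 487, 76]) cube([107, 22, 1568]);
translate([1469, 487, 76]) cube([107, 22, 1568]);
translate([1638, 487, 76]) cube([107, 22, 1568]);
translate([1807, 487, 76]) cube([107, 22, 1568]);
translate([1976, 487, 76]) cube([107, 22, 1568]);


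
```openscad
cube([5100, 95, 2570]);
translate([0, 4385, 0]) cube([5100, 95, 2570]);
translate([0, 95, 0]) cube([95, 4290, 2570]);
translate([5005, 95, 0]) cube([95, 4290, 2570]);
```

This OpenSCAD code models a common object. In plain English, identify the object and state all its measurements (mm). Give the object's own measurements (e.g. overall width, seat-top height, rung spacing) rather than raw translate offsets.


The wall frame of a small rectangular building: four walls, each 2570 mm tall and 95 mm thick, enclosing a footprint 5100 mm (x) by 4480 mm (y) outside-to-outside, with no floor or roof. The front and back walls (the −y and +y sides) span the full width; the two side walls fit between them.


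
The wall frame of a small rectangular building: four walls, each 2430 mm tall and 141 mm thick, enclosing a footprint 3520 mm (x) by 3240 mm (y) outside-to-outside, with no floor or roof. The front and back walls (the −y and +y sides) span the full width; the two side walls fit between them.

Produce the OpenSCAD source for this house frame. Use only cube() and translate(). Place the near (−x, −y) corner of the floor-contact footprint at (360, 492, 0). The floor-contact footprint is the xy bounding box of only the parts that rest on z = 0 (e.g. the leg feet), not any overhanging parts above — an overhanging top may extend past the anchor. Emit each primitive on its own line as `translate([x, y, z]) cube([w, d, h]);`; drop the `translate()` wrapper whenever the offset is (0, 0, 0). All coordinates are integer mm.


translate([360, 492, 0]) cube([3520, 141, 2430]);
translate([360, 3591, 0]) cube([3520, 141, 2430]);
translate([360, 633, 0]) cube([141, 2958, 2430]);
translate([3739, 633, 0]) cube([141, 2958, 2430]);


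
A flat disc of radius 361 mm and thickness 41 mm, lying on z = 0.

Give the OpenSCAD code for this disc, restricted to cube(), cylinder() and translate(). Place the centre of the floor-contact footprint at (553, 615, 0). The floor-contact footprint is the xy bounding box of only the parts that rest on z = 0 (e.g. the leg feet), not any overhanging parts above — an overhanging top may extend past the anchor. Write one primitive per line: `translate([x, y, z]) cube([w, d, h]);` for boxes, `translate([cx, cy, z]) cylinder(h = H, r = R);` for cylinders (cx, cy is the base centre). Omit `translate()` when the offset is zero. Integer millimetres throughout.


translate([553, 615, 0]) cylinder(h = 41, r = 361);


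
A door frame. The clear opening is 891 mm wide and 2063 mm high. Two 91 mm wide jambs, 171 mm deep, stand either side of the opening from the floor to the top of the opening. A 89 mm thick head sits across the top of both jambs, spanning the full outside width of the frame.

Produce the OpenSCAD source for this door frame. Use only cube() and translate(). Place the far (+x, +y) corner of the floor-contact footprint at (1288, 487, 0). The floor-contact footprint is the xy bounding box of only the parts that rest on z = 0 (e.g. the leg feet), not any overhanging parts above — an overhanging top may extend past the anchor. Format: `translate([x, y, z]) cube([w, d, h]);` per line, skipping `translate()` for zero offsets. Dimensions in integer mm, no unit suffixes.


translate([215, 316, 0]) cube([91, 171, 2063]);
translate([1197, 316, 0]) cube([91, 171, 2063]);
translate([215, 316, 2063]) cube([1073, 171, 89]);


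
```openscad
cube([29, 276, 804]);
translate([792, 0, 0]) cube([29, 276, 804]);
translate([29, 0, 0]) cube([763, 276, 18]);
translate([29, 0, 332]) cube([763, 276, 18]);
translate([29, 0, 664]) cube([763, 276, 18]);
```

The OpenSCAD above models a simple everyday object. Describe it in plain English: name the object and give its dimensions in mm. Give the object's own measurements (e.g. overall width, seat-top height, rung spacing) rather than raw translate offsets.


An open bookshelf. Two side panels, each 29 mm thick, 276 mm deep and 804 mm tall, stand 821 mm apart (outside-to-outside). Between them sit 3 shelves, each 18 mm thick and 276 mm deep, spanning the full gap between the sides. The bottom shelf rests on the floor (its underside at z = 0) and the clear gap between one shelf's top and the next shelf's underside is 314 mm.


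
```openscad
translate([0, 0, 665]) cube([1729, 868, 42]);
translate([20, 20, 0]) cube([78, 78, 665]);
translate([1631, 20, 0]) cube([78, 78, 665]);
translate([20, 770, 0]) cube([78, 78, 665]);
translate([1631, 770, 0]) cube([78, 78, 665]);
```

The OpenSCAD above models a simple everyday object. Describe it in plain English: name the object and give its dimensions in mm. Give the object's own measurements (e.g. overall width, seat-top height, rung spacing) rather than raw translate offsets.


A rectangular dining table. The top is 1729×868×42 mm with its upper surface at z = 707 mm. It stands on four 78×78 mm square legs, each inset 20 mm from the nearest pair of top edges, running from the floor to the underside of the top.


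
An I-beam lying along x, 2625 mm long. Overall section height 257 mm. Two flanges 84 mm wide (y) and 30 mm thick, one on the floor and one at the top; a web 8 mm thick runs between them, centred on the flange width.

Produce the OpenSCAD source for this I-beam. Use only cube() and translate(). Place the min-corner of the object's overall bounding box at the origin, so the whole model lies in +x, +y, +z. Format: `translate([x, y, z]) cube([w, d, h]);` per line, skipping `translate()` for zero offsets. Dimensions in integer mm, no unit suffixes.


cube([2625, 84, 30]);
translate([0, 38, 30]) cube([2625, 8, 197]);
translate([0, 0, 227]) cube([2625, 84, 30]);


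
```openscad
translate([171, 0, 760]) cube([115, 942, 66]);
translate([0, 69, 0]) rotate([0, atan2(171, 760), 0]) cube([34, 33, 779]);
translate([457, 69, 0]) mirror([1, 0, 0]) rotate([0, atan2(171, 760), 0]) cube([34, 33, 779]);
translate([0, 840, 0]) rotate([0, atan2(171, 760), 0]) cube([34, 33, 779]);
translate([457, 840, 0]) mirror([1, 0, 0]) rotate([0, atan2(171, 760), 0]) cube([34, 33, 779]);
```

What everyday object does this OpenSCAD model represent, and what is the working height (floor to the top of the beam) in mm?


A sawhorse. The overall height is 826 mm.

A beam across two mirrored pairs of raked legs — a sawhorse. The beam's underside is at z = 760 (matching the legs' vertical rise in atan2(171, 760)) and the beam is 66 mm tall, so its top is at 760 + 66 = 826 mm. The raked legs top out at the beam's underside, so that is the highest point.


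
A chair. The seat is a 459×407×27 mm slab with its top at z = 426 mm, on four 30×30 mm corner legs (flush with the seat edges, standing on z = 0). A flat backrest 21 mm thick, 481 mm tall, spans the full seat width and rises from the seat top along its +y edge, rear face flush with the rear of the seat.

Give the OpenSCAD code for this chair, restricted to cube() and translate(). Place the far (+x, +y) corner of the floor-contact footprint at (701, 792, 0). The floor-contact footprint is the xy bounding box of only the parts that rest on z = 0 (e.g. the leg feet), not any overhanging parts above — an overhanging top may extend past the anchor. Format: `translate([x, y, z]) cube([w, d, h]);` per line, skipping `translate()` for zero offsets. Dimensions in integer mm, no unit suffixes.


translate([242, 385, 399]) cube([459, 407, 27]);
translate([242, 385, 0]) cube([30, 30, 399]);
translate([671, 385, 0]) cube([30, 30, 399]);
translate([242, 762, 0]) cube([30, 30, 399]);
translate([671, 762, 0]) cube([30, 30, 399]);
translate([242, 771, 426]) cube([459, 21, 481]);


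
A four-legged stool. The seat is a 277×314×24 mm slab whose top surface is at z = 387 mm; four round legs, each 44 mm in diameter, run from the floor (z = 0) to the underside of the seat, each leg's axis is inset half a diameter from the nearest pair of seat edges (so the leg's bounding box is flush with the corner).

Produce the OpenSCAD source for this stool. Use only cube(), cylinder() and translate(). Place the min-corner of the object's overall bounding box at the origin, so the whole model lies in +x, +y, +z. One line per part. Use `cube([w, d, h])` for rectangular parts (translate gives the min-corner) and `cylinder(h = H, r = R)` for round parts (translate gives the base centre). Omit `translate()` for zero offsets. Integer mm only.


translate([0, 0, 363]) cube([277, 314, 24]);
translate([22, 22, 0]) cylinder(h = 363, r = 22);
translate([255, 22, 0]) cylinder(h = 363, r = 22);
translate([22, 292, 0]) cylinder(h = 363, r = 22);
translate([255, 292, 0]) cylinder(h = 363, r = 22);


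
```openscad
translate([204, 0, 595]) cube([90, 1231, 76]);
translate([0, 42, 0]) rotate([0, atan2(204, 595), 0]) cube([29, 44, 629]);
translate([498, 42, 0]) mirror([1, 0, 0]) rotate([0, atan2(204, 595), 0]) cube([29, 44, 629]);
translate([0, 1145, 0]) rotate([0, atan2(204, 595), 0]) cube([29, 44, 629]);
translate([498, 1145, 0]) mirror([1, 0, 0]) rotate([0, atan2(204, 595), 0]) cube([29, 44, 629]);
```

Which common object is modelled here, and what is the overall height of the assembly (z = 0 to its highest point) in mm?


A sawhorse. The overall height is 671 mm.

A beam across two mirrored pairs of raked legs — a sawhorse. The beam's underside is at z = 595 (matching the legs' vertical rise in atan2(204, 595)) and the beam is 76 mm tall, so its top is at 595 + 76 = 671 mm. The raked legs top out at the beam's underside, so that is the highest point.


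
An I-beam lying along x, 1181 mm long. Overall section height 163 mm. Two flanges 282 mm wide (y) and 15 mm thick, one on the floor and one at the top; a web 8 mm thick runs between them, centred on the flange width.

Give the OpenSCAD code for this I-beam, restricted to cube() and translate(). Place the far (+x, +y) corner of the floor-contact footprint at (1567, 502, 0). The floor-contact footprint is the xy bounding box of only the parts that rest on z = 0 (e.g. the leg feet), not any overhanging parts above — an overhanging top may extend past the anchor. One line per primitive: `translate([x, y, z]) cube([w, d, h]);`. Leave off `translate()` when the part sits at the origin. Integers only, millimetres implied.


translate([386, 220, 0]) cube([1181, 282, 15]);
translate([386, 357, 15]) cube([1181, 8, 133]);
translate([386, 220, 148]) cube([1181, 282, 15]);


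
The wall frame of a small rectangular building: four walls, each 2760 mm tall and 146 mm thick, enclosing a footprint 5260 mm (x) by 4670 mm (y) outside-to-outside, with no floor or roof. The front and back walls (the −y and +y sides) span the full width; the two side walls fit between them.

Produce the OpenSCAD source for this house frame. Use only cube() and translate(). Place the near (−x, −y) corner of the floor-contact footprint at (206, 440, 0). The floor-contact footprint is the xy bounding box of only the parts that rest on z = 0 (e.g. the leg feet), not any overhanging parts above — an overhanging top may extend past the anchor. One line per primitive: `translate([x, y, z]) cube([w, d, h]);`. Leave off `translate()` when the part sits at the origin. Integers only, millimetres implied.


translate([206, 440, 0]) cube([5260, 146, 2760]);
translate([206, 4964, 0]) cube([5260, 146, 2760]);
translate([206, 586, 0]) cube([146, 4378, 2760]);
translate([5320, 586, 0]) cube([146, 4378, 2760]);


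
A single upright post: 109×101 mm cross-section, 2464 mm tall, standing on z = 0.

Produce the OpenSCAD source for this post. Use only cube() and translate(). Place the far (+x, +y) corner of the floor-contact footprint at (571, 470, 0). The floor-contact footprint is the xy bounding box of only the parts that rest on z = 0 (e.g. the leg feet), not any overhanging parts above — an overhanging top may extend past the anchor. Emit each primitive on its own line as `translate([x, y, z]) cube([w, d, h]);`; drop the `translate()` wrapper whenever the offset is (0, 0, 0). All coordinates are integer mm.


translate([462, 369, 0]) cube([109, 101, 2464]);


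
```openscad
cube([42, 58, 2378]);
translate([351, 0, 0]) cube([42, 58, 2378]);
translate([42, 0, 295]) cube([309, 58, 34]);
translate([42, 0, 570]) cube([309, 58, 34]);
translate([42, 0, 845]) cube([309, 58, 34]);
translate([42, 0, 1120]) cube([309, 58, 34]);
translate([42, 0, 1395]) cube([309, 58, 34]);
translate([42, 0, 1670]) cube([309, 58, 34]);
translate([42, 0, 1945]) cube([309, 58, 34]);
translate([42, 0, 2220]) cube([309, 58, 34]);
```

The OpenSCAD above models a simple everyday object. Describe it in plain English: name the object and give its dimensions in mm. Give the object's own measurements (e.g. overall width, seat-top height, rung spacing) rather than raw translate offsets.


A straight ladder. Two 42×58 mm vertical rails, 2378 mm tall, stand 393 mm apart (outside-to-outside) with their front faces coplanar on the −y side. 8 rungs, each 58 mm deep and 34 mm tall, span between the inner faces of the rails, front faces flush with the rails. The lowest rung's underside is at z = 295 mm and rungs are spaced 275 mm apart (underside to underside).


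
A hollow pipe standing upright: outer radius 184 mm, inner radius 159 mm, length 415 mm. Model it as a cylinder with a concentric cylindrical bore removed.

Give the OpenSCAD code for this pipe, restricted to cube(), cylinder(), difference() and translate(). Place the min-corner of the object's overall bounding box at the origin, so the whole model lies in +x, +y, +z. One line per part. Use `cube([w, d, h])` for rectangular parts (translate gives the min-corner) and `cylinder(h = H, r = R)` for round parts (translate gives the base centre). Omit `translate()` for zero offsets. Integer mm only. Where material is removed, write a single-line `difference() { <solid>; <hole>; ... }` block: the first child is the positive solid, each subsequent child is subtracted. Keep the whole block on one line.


difference() { translate([184, 184, 0]) cylinder(h = 415, r = 184); translate([184, 184, 0]) cylinder(h = 415, r = 159); }


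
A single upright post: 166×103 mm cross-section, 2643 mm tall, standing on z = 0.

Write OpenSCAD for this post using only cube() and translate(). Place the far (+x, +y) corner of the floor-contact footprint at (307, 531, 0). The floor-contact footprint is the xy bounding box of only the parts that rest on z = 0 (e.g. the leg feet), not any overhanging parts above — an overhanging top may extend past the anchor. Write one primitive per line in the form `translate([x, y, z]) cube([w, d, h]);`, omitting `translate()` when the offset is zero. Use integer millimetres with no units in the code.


translate([141, 428, 0]) cube([166, 103, 2643]);


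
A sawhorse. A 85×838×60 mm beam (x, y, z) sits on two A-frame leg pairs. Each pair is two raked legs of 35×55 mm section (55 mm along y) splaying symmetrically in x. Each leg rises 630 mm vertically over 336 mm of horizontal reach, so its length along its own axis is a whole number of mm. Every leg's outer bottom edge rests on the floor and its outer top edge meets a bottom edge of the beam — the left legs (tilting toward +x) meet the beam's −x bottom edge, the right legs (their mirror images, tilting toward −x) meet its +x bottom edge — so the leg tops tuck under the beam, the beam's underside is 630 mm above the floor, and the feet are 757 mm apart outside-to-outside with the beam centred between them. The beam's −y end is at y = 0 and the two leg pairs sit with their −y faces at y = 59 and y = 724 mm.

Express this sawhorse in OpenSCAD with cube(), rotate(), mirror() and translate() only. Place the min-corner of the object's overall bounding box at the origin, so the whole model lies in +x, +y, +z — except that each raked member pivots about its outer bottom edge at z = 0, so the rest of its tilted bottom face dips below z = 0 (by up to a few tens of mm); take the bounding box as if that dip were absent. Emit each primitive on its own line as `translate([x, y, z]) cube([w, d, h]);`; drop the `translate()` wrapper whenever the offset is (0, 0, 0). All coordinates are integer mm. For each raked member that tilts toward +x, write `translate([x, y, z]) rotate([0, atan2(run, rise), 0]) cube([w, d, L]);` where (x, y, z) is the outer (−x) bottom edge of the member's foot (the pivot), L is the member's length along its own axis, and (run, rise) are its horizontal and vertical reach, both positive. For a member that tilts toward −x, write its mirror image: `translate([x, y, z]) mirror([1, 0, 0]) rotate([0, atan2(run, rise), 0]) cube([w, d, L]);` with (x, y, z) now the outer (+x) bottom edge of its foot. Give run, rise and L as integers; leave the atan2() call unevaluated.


// leg length = √(336² + 630²) = 714
// right-leg outer foot x = 2·336 + 85 = 757
// beam min-corner = (336, 0, 630)
translate([336, 0, 630]) cube([85, 838, 60]);
translate([0, 59, 0]) rotate([0, atan2(336, 630), 0]) cube([35, 55, 714]);
translate([757, 59, 0]) mirror([1, 0, 0]) rotate([0, atan2(336, 630), 0]) cube([35, 55, 714]);
translate([0, 724, 0]) rotate([0, atan2(336, 630), 0]) cube([35, 55, 714]);
translate([757, 724, 0]) mirror([1, 0, 0]) rotate([0, atan2(336, 630), 0]) cube([35, 55, 714]);
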